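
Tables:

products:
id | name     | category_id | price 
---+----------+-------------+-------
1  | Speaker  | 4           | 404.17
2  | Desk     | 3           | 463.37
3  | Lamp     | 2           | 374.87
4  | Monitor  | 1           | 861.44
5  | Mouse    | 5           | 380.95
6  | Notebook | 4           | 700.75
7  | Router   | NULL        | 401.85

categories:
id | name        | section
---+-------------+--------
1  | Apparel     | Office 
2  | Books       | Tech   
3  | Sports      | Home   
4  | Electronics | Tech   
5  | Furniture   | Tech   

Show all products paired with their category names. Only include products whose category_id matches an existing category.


INNER JOIN keeps only products rows whose category_id matches an id in categories. Walk through each product:
  - product 1 (Speaker): category_id=4 -> matches Electronics
  - product 2 (Desk): category_id=3 -> matches Sports
  - product 3 (Lamp): category_id=2 -> matches Books
  - product 4 (Monitor): category_id=1 -> matches Apparel
  - product 5 (Mouse): category_id=5 -> matches Furniture
  - product 6 (Notebook): category_id=4 -> matches Electronics
  - product 7 (Router): category_id=NULL, no match -> dropped
So 1 of 7 rows is dropped.

SQL:
SELECT a.name, b.name AS category
FROM products a
INNER JOIN categories b ON a.category_id = b.id

Result:
name     | category   
---------+------------
Speaker  | Electronics
Desk     | Sports     
Lamp     | Books      
Monitor  | Apparel    
Mouse    | Furniture  
Notebook | Electronics


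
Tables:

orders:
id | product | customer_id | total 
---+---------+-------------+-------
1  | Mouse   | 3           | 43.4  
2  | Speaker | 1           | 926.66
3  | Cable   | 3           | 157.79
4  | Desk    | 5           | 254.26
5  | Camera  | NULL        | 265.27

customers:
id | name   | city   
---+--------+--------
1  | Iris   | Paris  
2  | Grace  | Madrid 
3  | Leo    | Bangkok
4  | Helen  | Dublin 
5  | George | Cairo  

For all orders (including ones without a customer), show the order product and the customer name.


LEFT JOIN keeps every row from orders (the left table); where customer_id has no match in customers, the customer columns become NULL. Walk through each order:
  - order 1 (Mouse): customer_id=3 -> matches Leo
  - order 2 (Speaker): customer_id=1 -> matches Iris
  - order 3 (Cable): customer_id=3 -> matches Leo
  - order 4 (Desk): customer_id=5 -> matches George
  - order 5 (Camera): customer_id=NULL, no match -> kept with NULL
All 5 rows appear; 1 has NULL customer.

SQL:
SELECT a.product, b.name AS customer
FROM orders a
LEFT JOIN customers b ON a.customer_id = b.id

Result:
product | customer
--------+---------
Mouse   | Leo     
Speaker | Iris    
Cable   | Leo     
Desk    | George  
Camera  | NULL    


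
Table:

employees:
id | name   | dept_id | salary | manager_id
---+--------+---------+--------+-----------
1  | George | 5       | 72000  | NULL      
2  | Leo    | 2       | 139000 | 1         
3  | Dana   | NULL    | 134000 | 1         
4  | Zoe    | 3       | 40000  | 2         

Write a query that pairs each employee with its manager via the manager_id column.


This is a self-join: employees is joined to a second copy of itself, matching each row's manager_id to another row's id. Use LEFT JOIN so rows with manager_id=NULL are kept.
  - employee 1 (George): manager_id=NULL -> NULL
  - employee 2 (Leo): manager_id=1 -> George
  - employee 3 (Dana): manager_id=1 -> George
  - employee 4 (Zoe): manager_id=2 -> Leo

SQL:
SELECT a.name AS item, b.name AS manager
FROM employees a
LEFT JOIN employees b ON a.manager_id = b.id

Result:
item   | manager
-------+--------
George | NULL   
Leo    | George 
Dana   | George 
Zoe    | Leo    


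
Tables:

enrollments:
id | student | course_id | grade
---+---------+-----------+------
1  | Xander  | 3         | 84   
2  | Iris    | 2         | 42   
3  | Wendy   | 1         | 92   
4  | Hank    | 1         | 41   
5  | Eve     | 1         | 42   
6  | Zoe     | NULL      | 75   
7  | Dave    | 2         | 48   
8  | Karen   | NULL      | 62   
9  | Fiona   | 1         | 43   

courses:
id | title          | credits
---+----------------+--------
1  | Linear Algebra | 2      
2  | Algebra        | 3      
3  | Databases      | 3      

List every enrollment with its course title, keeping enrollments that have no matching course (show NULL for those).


LEFT JOIN keeps every row from enrollments (the left table); where course_id has no match in courses, the course columns become NULL. Walk through each enrollment:
  - enrollment 1 (Xander): course_id=3 -> matches Databases
  - enrollment 2 (Iris): course_id=2 -> matches Algebra
  - enrollment 3 (Wendy): course_id=1 -> matches Linear Algebra
  - enrollment 4 (Hank): course_id=1 -> matches Linear Algebra
  - enrollment 5 (Eve): course_id=1 -> matches Linear Algebra
  - enrollment 6 (Zoe): course_id=NULL, no match -> kept with NULL
  - enrollment 7 (Dave): course_id=2 -> matches Algebra
  - enrollment 8 (Karen): course_id=NULL, no match -> kept with NULL
  - enrollment 9 (Fiona): course_id=1 -> matches Linear Algebra
All 9 rows appear; 2 have NULL course.

SQL:
SELECT a.student, b.title AS course
FROM enrollments a
LEFT JOIN courses b ON a.course_id = b.id

Result:
student | course        
--------+---------------
Xander  | Databases     
Iris    | Algebra       
Wendy   | Linear Algebra
Hank    | Linear Algebra
Eve     | Linear Algebra
Zoe     | NULL          
Dave    | Algebra       
Karen   | NULL          
Fiona   | Linear Algebra


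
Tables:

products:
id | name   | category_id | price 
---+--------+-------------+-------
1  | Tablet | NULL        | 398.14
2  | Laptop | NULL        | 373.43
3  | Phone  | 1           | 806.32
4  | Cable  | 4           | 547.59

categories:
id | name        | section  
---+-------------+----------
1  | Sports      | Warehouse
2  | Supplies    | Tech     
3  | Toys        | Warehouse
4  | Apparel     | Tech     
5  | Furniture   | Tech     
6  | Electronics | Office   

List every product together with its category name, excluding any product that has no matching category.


INNER JOIN keeps only products rows whose category_id matches an id in categories. Walk through each product:
  - product 1 (Tablet): category_id=NULL, no match -> dropped
  - product 2 (Laptop): category_id=NULL, no match -> dropped
  - product 3 (Phone): category_id=1 -> matches Sports
  - product 4 (Cable): category_id=4 -> matches Apparel
So 2 of 4 rows are dropped.

SQL:
SELECT a.name, b.name AS category
FROM products a
INNER JOIN categories b ON a.category_id = b.id

Result:
name  | category
------+---------
Phone | Sports  
Cable | Apparel 


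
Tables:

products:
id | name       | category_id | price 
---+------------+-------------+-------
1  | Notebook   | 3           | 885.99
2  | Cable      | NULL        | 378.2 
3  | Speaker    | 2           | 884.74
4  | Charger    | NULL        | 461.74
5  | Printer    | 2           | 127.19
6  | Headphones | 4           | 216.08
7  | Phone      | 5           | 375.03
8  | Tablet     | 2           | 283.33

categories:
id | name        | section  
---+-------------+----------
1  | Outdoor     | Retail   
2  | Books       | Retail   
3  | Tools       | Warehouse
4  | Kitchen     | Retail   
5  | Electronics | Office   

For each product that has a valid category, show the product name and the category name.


INNER JOIN keeps only products rows whose category_id matches an id in categories. Walk through each product:
  - product 1 (Notebook): category_id=3 -> matches Tools
  - product 2 (Cable): category_id=NULL, no match -> dropped
  - product 3 (Speaker): category_id=2 -> matches Books
  - product 4 (Charger): category_id=NULL, no match -> dropped
  - product 5 (Printer): category_id=2 -> matches Books
  - product 6 (Headphones): category_id=4 -> matches Kitchen
  - product 7 (Phone): category_id=5 -> matches Electronics
  - product 8 (Tablet): category_id=2 -> matches Books
So 2 of 8 rows are dropped.

SQL:
SELECT a.name, b.name AS category
FROM products a
INNER JOIN categories b ON a.category_id = b.id

Result:
name       | category   
-----------+------------
Notebook   | Tools      
Speaker    | Books      
Printer    | Books      
Headphones | Kitchen    
Phone      | Electronics
Tablet     | Books      


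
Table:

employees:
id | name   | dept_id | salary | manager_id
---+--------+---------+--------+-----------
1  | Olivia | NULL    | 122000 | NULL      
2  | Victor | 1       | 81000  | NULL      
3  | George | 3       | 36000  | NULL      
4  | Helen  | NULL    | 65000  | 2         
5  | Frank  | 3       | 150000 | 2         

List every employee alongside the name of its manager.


This is a self-join: employees is joined to a second copy of itself, matching each row's manager_id to another row's id. Use LEFT JOIN so rows with manager_id=NULL are kept.
  - employee 1 (Olivia): manager_id=NULL -> NULL
  - employee 2 (Victor): manager_id=NULL -> NULL
  - employee 3 (George): manager_id=NULL -> NULL
  - employee 4 (Helen): manager_id=2 -> Victor
  - employee 5 (Frank): manager_id=2 -> Victor

SQL:
SELECT a.name AS item, b.name AS manager
FROM employees a
LEFT JOIN employees b ON a.manager_id = b.id

Result:
item   | manager
-------+--------
Olivia | NULL   
Victor | NULL   
George | NULL   
Helen  | Victor 
Frank  | Victor 


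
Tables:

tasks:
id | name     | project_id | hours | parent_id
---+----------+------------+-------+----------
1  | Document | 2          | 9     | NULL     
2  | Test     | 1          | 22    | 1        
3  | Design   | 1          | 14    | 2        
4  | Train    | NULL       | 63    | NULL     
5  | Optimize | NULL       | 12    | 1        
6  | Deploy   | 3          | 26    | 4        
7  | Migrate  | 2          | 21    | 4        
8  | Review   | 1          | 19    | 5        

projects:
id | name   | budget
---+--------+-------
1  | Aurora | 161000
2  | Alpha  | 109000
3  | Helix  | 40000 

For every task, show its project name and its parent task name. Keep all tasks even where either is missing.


Two LEFT JOINs from the same base table tasks: one to projects via project_id, one to tasks itself via parent_id. Both are LEFT so every task is preserved.
Match against projects:
  - task 1 (Document): project_id=2 -> matches Alpha
  - task 2 (Test): project_id=1 -> matches Aurora
  - task 3 (Design): project_id=1 -> matches Aurora
  - task 4 (Train): project_id=NULL, no match -> kept with NULL
  - task 5 (Optimize): project_id=NULL, no match -> kept with NULL
  - task 6 (Deploy): project_id=3 -> matches Helix
  - task 7 (Migrate): project_id=2 -> matches Alpha
  - task 8 (Review): project_id=1 -> matches Aurora
Match against tasks (self):
  - task 1 (Document): parent_id=NULL -> NULL
  - task 2 (Test): parent_id=1 -> Document
  - task 3 (Design): parent_id=2 -> Test
  - task 4 (Train): parent_id=NULL -> NULL
  - task 5 (Optimize): parent_id=1 -> Document
  - task 6 (Deploy): parent_id=4 -> Train
  - task 7 (Migrate): parent_id=4 -> Train
  - task 8 (Review): parent_id=5 -> Optimize

SQL:
SELECT a.name, b.name AS project, c.name AS parent
FROM tasks a
LEFT JOIN projects b ON a.project_id = b.id
LEFT JOIN tasks c ON a.parent_id = c.id

Result:
name     | project | parent  
---------+---------+---------
Document | Alpha   | NULL    
Test     | Aurora  | Document
Design   | Aurora  | Test    
Train    | NULL    | NULL    
Optimize | NULL    | Document
Deploy   | Helix   | Train   
Migrate  | Alpha   | Train   
Review   | Aurora  | Optimize


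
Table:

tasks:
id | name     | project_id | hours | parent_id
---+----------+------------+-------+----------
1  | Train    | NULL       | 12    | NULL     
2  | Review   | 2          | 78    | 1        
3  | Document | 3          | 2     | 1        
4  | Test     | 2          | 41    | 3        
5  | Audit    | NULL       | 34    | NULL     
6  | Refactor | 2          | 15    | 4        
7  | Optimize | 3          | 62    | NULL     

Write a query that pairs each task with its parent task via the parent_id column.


This is a self-join: tasks is joined to a second copy of itself, matching each row's parent_id to another row's id. Use LEFT JOIN so rows with parent_id=NULL are kept.
  - task 1 (Train): parent_id=NULL -> NULL
  - task 2 (Review): parent_id=1 -> Train
  - task 3 (Document): parent_id=1 -> Train
  - task 4 (Test): parent_id=3 -> Document
  - task 5 (Audit): parent_id=NULL -> NULL
  - task 6 (Refactor): parent_id=4 -> Test
  - task 7 (Optimize): parent_id=NULL -> NULL

SQL:
SELECT a.name AS item, b.name AS parent
FROM tasks a
LEFT JOIN tasks b ON a.parent_id = b.id

Result:
item     | parent  
---------+---------
Train    | NULL    
Review   | Train   
Document | Train   
Test     | Document
Audit    | NULL    
Refactor | Test    
Optimize | NULL    


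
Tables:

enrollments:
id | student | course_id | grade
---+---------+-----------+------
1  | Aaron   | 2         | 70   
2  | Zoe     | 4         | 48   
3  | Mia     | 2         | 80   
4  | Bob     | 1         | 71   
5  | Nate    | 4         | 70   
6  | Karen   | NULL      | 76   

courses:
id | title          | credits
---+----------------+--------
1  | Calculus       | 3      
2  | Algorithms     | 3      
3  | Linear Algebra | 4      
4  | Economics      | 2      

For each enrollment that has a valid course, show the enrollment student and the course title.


INNER JOIN keeps only enrollments rows whose course_id matches an id in courses. Walk through each enrollment:
  - enrollment 1 (Aaron): course_id=2 -> matches Algorithms
  - enrollment 2 (Zoe): course_id=4 -> matches Economics
  - enrollment 3 (Mia): course_id=2 -> matches Algorithms
  - enrollment 4 (Bob): course_id=1 -> matches Calculus
  - enrollment 5 (Nate): course_id=4 -> matches Economics
  - enrollment 6 (Karen): course_id=NULL, no match -> dropped
So 1 of 6 rows is dropped.

SQL:
SELECT a.student, b.title AS course
FROM enrollments a
INNER JOIN courses b ON a.course_id = b.id

Result:
student | course    
--------+-----------
Aaron   | Algorithms
Zoe     | Economics 
Mia     | Algorithms
Bob     | Calculus  
Nate    | Economics 


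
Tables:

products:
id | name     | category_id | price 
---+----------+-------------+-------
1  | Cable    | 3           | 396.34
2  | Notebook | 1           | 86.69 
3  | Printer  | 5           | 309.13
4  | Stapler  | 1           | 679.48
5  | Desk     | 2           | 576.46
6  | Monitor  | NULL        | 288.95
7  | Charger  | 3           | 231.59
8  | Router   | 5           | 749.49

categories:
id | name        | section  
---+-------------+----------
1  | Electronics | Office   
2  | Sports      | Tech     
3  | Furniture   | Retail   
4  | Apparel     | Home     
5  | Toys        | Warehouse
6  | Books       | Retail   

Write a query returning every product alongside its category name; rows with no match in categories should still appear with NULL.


LEFT JOIN keeps every row from products (the left table); where category_id has no match in categories, the category columns become NULL. Walk through each product:
  - product 1 (Cable): category_id=3 -> matches Furniture
  - product 2 (Notebook): category_id=1 -> matches Electronics
  - product 3 (Printer): category_id=5 -> matches Toys
  - product 4 (Stapler): category_id=1 -> matches Electronics
  - product 5 (Desk): category_id=2 -> matches Sports
  - product 6 (Monitor): category_id=NULL, no match -> kept with NULL
  - product 7 (Charger): category_id=3 -> matches Furniture
  - product 8 (Router): category_id=5 -> matches Toys
All 8 rows appear; 1 has NULL category.

SQL:
SELECT a.name, b.name AS category
FROM products a
LEFT JOIN categories b ON a.category_id = b.id

Result:
name     | category   
---------+------------
Cable    | Furniture  
Notebook | Electronics
Printer  | Toys       
Stapler  | Electronics
Desk     | Sports     
Monitor  | NULL       
Charger  | Furniture  
Router   | Toys       


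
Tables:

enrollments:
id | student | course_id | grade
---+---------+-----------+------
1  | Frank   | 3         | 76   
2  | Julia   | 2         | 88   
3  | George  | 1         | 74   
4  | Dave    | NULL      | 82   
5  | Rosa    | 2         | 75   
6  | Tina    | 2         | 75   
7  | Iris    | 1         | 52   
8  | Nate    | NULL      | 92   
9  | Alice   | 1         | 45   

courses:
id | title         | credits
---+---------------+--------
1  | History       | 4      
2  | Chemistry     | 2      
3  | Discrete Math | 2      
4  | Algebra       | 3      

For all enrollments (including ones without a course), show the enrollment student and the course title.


LEFT JOIN keeps every row from enrollments (the left table); where course_id has no match in courses, the course columns become NULL. Walk through each enrollment:
  - enrollment 1 (Frank): course_id=3 -> matches Discrete Math
  - enrollment 2 (Julia): course_id=2 -> matches Chemistry
  - enrollment 3 (George): course_id=1 -> matches History
  - enrollment 4 (Dave): course_id=NULL, no match -> kept with NULL
  - enrollment 5 (Rosa): course_id=2 -> matches Chemistry
  - enrollment 6 (Tina): course_id=2 -> matches Chemistry
  - enrollment 7 (Iris): course_id=1 -> matches History
  - enrollment 8 (Nate): course_id=NULL, no match -> kept with NULL
  - enrollment 9 (Alice): course_id=1 -> matches History
All 9 rows appear; 2 have NULL course.

SQL:
SELECT a.student, b.title AS course
FROM enrollments a
LEFT JOIN courses b ON a.course_id = b.id

Result:
student | course       
--------+--------------
Frank   | Discrete Math
Julia   | Chemistry    
George  | History      
Dave    | NULL         
Rosa    | Chemistry    
Tina    | Chemistry    
Iris    | History      
Nate    | NULL         
Alice   | History      


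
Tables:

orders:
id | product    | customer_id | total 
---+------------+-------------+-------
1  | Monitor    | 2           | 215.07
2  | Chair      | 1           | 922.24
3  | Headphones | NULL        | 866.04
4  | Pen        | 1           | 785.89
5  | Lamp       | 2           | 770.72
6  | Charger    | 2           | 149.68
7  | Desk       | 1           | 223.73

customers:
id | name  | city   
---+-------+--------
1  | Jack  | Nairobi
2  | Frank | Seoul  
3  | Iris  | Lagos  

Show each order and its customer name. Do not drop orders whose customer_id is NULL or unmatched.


LEFT JOIN keeps every row from orders (the left table); where customer_id has no match in customers, the customer columns become NULL. Walk through each order:
  - order 1 (Monitor): customer_id=2 -> matches Frank
  - order 2 (Chair): customer_id=1 -> matches Jack
  - order 3 (Headphones): customer_id=NULL, no match -> kept with NULL
  - order 4 (Pen): customer_id=1 -> matches Jack
  - order 5 (Lamp): customer_id=2 -> matches Frank
  - order 6 (Charger): customer_id=2 -> matches Frank
  - order 7 (Desk): customer_id=1 -> matches Jack
All 7 rows appear; 1 has NULL customer.

SQL:
SELECT a.product, b.name AS customer
FROM orders a
LEFT JOIN customers b ON a.customer_id = b.id

Result:
product    | customer
-----------+---------
Monitor    | Frank   
Chair      | Jack    
Headphones | NULL    
Pen        | Jack    
Lamp       | Frank   
Charger    | Frank   
Desk       | Jack    


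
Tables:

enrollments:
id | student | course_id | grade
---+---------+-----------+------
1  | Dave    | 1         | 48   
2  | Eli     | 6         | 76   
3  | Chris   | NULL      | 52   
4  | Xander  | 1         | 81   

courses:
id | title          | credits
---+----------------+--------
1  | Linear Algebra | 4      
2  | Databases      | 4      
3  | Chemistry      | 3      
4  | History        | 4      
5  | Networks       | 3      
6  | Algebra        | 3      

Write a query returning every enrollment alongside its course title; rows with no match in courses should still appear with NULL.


LEFT JOIN keeps every row from enrollments (the left table); where course_id has no match in courses, the course columns become NULL. Walk through each enrollment:
  - enrollment 1 (Dave): course_id=1 -> matches Linear Algebra
  - enrollment 2 (Eli): course_id=6 -> matches Algebra
  - enrollment 3 (Chris): course_id=NULL, no match -> kept with NULL
  - enrollment 4 (Xander): course_id=1 -> matches Linear Algebra
All 4 rows appear; 1 has NULL course.

SQL:
SELECT a.student, b.title AS course
FROM enrollments a
LEFT JOIN courses b ON a.course_id = b.id

Result:
student | course        
--------+---------------
Dave    | Linear Algebra
Eli     | Algebra       
Chris   | NULL          
Xander  | Linear Algebra


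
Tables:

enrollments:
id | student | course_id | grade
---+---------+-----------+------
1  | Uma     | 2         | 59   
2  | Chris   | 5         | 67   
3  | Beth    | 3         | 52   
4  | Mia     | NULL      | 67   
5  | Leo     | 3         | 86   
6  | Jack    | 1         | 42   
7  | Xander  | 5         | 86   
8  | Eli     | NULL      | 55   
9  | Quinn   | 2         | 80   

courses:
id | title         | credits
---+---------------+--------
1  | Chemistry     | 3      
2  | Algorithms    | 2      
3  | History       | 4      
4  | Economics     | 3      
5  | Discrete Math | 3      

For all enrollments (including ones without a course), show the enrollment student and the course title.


LEFT JOIN keeps every row from enrollments (the left table); where course_id has no match in courses, the course columns become NULL. Walk through each enrollment:
  - enrollment 1 (Uma): course_id=2 -> matches Algorithms
  - enrollment 2 (Chris): course_id=5 -> matches Discrete Math
  - enrollment 3 (Beth): course_id=3 -> matches History
  - enrollment 4 (Mia): course_id=NULL, no match -> kept with NULL
  - enrollment 5 (Leo): course_id=3 -> matches History
  - enrollment 6 (Jack): course_id=1 -> matches Chemistry
  - enrollment 7 (Xander): course_id=5 -> matches Discrete Math
  - enrollment 8 (Eli): course_id=NULL, no match -> kept with NULL
  - enrollment 9 (Quinn): course_id=2 -> matches Algorithms
All 9 rows appear; 2 have NULL course.

SQL:
SELECT a.student, b.title AS course
FROM enrollments a
LEFT JOIN courses b ON a.course_id = b.id

Result:
student | course       
--------+--------------
Uma     | Algorithms   
Chris   | Discrete Math
Beth    | History      
Mia     | NULL         
Leo     | History      
Jack    | Chemistry    
Xander  | Discrete Math
Eli     | NULL         
Quinn   | Algorithms   


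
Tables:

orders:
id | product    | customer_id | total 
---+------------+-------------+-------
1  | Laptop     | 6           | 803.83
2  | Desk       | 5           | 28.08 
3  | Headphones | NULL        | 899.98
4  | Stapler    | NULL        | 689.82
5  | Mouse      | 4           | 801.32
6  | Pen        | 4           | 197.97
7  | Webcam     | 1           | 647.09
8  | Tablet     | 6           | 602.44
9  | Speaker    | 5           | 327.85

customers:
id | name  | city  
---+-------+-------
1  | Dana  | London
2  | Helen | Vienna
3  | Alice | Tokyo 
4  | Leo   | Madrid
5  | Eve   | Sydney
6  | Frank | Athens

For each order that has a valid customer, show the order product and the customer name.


INNER JOIN keeps only orders rows whose customer_id matches an id in customers. Walk through each order:
  - order 1 (Laptop): customer_id=6 -> matches Frank
  - order 2 (Desk): customer_id=5 -> matches Eve
  - order 3 (Headphones): customer_id=NULL, no match -> dropped
  - order 4 (Stapler): customer_id=NULL, no match -> dropped
  - order 5 (Mouse): customer_id=4 -> matches Leo
  - order 6 (Pen): customer_id=4 -> matches Leo
  - order 7 (Webcam): customer_id=1 -> matches Dana
  - order 8 (Tablet): customer_id=6 -> matches Frank
  - order 9 (Speaker): customer_id=5 -> matches Eve
So 2 of 9 rows are dropped.

SQL:
SELECT a.product, b.name AS customer
FROM orders a
INNER JOIN customers b ON a.customer_id = b.id

Result:
product | customer
--------+---------
Laptop  | Frank   
Desk    | Eve     
Mouse   | Leo     
Pen     | Leo     
Webcam  | Dana    
Tablet  | Frank   
Speaker | Eve     


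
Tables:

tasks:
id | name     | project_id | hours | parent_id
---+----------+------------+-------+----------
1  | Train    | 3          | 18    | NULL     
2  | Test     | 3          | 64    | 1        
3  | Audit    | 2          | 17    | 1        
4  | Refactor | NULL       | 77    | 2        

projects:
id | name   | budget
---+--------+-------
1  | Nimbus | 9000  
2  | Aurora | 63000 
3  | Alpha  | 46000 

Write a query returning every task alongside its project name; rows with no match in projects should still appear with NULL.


LEFT JOIN keeps every row from tasks (the left table); where project_id has no match in projects, the project columns become NULL. Walk through each task:
  - task 1 (Train): project_id=3 -> matches Alpha
  - task 2 (Test): project_id=3 -> matches Alpha
  - task 3 (Audit): project_id=2 -> matches Aurora
  - task 4 (Refactor): project_id=NULL, no match -> kept with NULL
All 4 rows appear; 1 has NULL project.

SQL:
SELECT a.name, b.name AS project
FROM tasks a
LEFT JOIN projects b ON a.project_id = b.id

Result:
name     | project
---------+--------
Train    | Alpha  
Test     | Alpha  
Audit    | Aurora 
Refactor | NULL   


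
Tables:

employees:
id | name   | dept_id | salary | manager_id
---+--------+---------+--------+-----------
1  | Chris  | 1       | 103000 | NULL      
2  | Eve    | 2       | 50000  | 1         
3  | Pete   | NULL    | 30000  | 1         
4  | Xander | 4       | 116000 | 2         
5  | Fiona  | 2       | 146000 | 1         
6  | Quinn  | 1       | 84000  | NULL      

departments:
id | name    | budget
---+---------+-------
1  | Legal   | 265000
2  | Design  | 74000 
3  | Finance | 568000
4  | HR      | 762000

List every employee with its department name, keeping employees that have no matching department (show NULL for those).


LEFT JOIN keeps every row from employees (the left table); where dept_id has no match in departments, the department columns become NULL. Walk through each employee:
  - employee 1 (Chris): dept_id=1 -> matches Legal
  - employee 2 (Eve): dept_id=2 -> matches Design
  - employee 3 (Pete): dept_id=NULL, no match -> kept with NULL
  - employee 4 (Xander): dept_id=4 -> matches HR
  - employee 5 (Fiona): dept_id=2 -> matches Design
  - employee 6 (Quinn): dept_id=1 -> matches Legal
All 6 rows appear; 1 has NULL department.

SQL:
SELECT a.name, b.name AS department
FROM employees a
LEFT JOIN departments b ON a.dept_id = b.id

Result:
name   | department
-------+-----------
Chris  | Legal     
Eve    | Design    
Pete   | NULL      
Xander | HR        
Fiona  | Design    
Quinn  | Legal     


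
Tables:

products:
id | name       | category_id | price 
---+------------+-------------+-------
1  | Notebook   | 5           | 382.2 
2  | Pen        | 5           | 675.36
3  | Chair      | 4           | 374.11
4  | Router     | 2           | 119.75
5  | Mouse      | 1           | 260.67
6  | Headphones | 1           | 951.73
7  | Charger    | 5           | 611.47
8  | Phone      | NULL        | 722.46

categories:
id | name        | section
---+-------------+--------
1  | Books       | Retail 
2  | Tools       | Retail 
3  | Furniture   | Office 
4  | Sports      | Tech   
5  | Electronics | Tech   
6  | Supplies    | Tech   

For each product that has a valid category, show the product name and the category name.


INNER JOIN keeps only products rows whose category_id matches an id in categories. Walk through each product:
  - product 1 (Notebook): category_id=5 -> matches Electronics
  - product 2 (Pen): category_id=5 -> matches Electronics
  - product 3 (Chair): category_id=4 -> matches Sports
  - product 4 (Router): category_id=2 -> matches Tools
  - product 5 (Mouse): category_id=1 -> matches Books
  - product 6 (Headphones): category_id=1 -> matches Books
  - product 7 (Charger): category_id=5 -> matches Electronics
  - product 8 (Phone): category_id=NULL, no match -> dropped
So 1 of 8 rows is dropped.

SQL:
SELECT a.name, b.name AS category
FROM products a
INNER JOIN categories b ON a.category_id = b.id

Result:
name       | category   
-----------+------------
Notebook   | Electronics
Pen        | Electronics
Chair      | Sports     
Router     | Tools      
Mouse      | Books      
Headphones | Books      
Charger    | Electronics


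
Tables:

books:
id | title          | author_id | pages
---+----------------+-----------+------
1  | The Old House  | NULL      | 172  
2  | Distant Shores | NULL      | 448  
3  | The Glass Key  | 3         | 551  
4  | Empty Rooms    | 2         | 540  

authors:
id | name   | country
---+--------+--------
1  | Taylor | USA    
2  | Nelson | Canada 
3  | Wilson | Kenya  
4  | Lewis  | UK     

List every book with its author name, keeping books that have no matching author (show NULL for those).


LEFT JOIN keeps every row from books (the left table); where author_id has no match in authors, the author columns become NULL. Walk through each book:
  - book 1 (The Old House): author_id=NULL, no match -> kept with NULL
  - book 2 (Distant Shores): author_id=NULL, no match -> kept with NULL
  - book 3 (The Glass Key): author_id=3 -> matches Wilson
  - book 4 (Empty Rooms): author_id=2 -> matches Nelson
All 4 rows appear; 2 have NULL author.

SQL:
SELECT a.title, b.name AS author
FROM books a
LEFT JOIN authors b ON a.author_id = b.id

Result:
title          | author
---------------+-------
The Old House  | NULL  
Distant Shores | NULL  
The Glass Key  | Wilson
Empty Rooms    | Nelson


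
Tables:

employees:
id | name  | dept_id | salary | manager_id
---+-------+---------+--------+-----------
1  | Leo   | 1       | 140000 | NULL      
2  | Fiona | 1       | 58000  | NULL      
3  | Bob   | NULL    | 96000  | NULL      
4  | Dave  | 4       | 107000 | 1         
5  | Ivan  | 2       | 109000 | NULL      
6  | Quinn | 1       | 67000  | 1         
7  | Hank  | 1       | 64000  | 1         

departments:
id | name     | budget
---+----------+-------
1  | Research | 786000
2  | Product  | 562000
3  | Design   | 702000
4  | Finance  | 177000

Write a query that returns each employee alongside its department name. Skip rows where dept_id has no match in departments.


INNER JOIN keeps only employees rows whose dept_id matches an id in departments. Walk through each employee:
  - employee 1 (Leo): dept_id=1 -> matches Research
  - employee 2 (Fiona): dept_id=1 -> matches Research
  - employee 3 (Bob): dept_id=NULL, no match -> dropped
  - employee 4 (Dave): dept_id=4 -> matches Finance
  - employee 5 (Ivan): dept_id=2 -> matches Product
  - employee 6 (Quinn): dept_id=1 -> matches Research
  - employee 7 (Hank): dept_id=1 -> matches Research
So 1 of 7 rows is dropped.

SQL:
SELECT a.name, b.name AS department
FROM employees a
INNER JOIN departments b ON a.dept_id = b.id

Result:
name  | department
------+-----------
Leo   | Research  
Fiona | Research  
Dave  | Finance   
Ivan  | Product   
Quinn | Research  
Hank  | Research  


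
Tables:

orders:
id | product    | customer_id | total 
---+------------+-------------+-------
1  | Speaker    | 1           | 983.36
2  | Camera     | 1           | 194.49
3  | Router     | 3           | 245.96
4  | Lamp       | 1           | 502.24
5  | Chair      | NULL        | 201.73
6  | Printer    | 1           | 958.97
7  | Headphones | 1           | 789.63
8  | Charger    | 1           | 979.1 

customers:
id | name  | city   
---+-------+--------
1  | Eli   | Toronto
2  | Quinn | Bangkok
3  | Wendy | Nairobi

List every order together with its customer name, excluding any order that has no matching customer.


INNER JOIN keeps only orders rows whose customer_id matches an id in customers. Walk through each order:
  - order 1 (Speaker): customer_id=1 -> matches Eli
  - order 2 (Camera): customer_id=1 -> matches Eli
  - order 3 (Router): customer_id=3 -> matches Wendy
  - order 4 (Lamp): customer_id=1 -> matches Eli
  - order 5 (Chair): customer_id=NULL, no match -> dropped
  - order 6 (Printer): customer_id=1 -> matches Eli
  - order 7 (Headphones): customer_id=1 -> matches Eli
  - order 8 (Charger): customer_id=1 -> matches Eli
So 1 of 8 rows is dropped.

SQL:
SELECT a.product, b.name AS customer
FROM orders a
INNER JOIN customers b ON a.customer_id = b.id

Result:
product    | customer
-----------+---------
Speaker    | Eli     
Camera     | Eli     
Router     | Wendy   
Lamp       | Eli     
Printer    | Eli     
Headphones | Eli     
Charger    | Eli     


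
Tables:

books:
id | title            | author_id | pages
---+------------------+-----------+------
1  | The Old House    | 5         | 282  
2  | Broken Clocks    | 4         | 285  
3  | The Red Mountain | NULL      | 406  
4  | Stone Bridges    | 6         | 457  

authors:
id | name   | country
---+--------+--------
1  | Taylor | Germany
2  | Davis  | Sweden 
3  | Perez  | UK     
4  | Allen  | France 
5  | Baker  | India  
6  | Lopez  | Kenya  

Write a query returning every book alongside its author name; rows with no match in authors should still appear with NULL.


LEFT JOIN keeps every row from books (the left table); where author_id has no match in authors, the author columns become NULL. Walk through each book:
  - book 1 (The Old House): author_id=5 -> matches Baker
  - book 2 (Broken Clocks): author_id=4 -> matches Allen
  - book 3 (The Red Mountain): author_id=NULL, no match -> kept with NULL
  - book 4 (Stone Bridges): author_id=6 -> matches Lopez
All 4 rows appear; 1 has NULL author.

SQL:
SELECT a.title, b.name AS author
FROM books a
LEFT JOIN authors b ON a.author_id = b.id

Result:
title            | author
-----------------+-------
The Old House    | Baker 
Broken Clocks    | Allen 
The Red Mountain | NULL  
Stone Bridges    | Lopez 


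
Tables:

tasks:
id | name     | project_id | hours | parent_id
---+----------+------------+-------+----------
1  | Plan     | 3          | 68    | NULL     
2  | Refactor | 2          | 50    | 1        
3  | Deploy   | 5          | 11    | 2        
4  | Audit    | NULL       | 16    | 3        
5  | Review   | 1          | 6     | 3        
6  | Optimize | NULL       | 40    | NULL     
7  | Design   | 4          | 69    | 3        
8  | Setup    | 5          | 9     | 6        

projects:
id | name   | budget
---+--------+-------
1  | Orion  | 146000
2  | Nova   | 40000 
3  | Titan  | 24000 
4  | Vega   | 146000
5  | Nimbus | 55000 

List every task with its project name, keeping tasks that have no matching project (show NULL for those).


LEFT JOIN keeps every row from tasks (the left table); where project_id has no match in projects, the project columns become NULL. Walk through each task:
  - task 1 (Plan): project_id=3 -> matches Titan
  - task 2 (Refactor): project_id=2 -> matches Nova
  - task 3 (Deploy): project_id=5 -> matches Nimbus
  - task 4 (Audit): project_id=NULL, no match -> kept with NULL
  - task 5 (Review): project_id=1 -> matches Orion
  - task 6 (Optimize): project_id=NULL, no match -> kept with NULL
  - task 7 (Design): project_id=4 -> matches Vega
  - task 8 (Setup): project_id=5 -> matches Nimbus
All 8 rows appear; 2 have NULL project.

SQL:
SELECT a.name, b.name AS project
FROM tasks a
LEFT JOIN projects b ON a.project_id = b.id

Result:
name     | project
---------+--------
Plan     | Titan  
Refactor | Nova   
Deploy   | Nimbus 
Audit    | NULL   
Review   | Orion  
Optimize | NULL   
Design   | Vega   
Setup    | Nimbus 


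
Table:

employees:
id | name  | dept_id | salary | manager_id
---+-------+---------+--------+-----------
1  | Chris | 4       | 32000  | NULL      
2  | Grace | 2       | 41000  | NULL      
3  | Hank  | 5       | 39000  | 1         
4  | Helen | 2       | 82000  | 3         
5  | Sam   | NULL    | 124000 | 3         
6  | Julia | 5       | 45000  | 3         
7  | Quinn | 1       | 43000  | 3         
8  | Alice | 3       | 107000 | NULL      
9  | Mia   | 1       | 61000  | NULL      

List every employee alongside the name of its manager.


This is a self-join: employees is joined to a second copy of itself, matching each row's manager_id to another row's id. Use LEFT JOIN so rows with manager_id=NULL are kept.
  - employee 1 (Chris): manager_id=NULL -> NULL
  - employee 2 (Grace): manager_id=NULL -> NULL
  - employee 3 (Hank): manager_id=1 -> Chris
  - employee 4 (Helen): manager_id=3 -> Hank
  - employee 5 (Sam): manager_id=3 -> Hank
  - employee 6 (Julia): manager_id=3 -> Hank
  - employee 7 (Quinn): manager_id=3 -> Hank
  - employee 8 (Alice): manager_id=NULL -> NULL
  - employee 9 (Mia): manager_id=NULL -> NULL

SQL:
SELECT a.name AS item, b.name AS manager
FROM employees a
LEFT JOIN employees b ON a.manager_id = b.id

Result:
item  | manager
------+--------
Chris | NULL   
Grace | NULL   
Hank  | Chris  
Helen | Hank   
Sam   | Hank   
Julia | Hank   
Quinn | Hank   
Alice | NULL   
Mia   | NULL   


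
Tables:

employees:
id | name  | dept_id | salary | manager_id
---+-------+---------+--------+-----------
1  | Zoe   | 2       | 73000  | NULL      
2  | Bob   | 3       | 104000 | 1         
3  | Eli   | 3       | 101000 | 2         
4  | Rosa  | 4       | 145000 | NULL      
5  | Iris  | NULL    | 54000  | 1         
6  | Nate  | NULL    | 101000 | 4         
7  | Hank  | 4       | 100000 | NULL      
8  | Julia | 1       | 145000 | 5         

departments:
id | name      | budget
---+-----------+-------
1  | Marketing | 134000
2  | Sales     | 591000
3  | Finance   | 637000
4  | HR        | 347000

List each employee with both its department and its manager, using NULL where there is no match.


Two LEFT JOINs from the same base table employees: one to departments via dept_id, one to employees itself via manager_id. Both are LEFT so every employee is preserved.
Match against departments:
  - employee 1 (Zoe): dept_id=2 -> matches Sales
  - employee 2 (Bob): dept_id=3 -> matches Finance
  - employee 3 (Eli): dept_id=3 -> matches Finance
  - employee 4 (Rosa): dept_id=4 -> matches HR
  - employee 5 (Iris): dept_id=NULL, no match -> kept with NULL
  - employee 6 (Nate): dept_id=NULL, no match -> kept with NULL
  - employee 7 (Hank): dept_id=4 -> matches HR
  - employee 8 (Julia): dept_id=1 -> matches Marketing
Match against employees (self):
  - employee 1 (Zoe): manager_id=NULL -> NULL
  - employee 2 (Bob): manager_id=1 -> Zoe
  - employee 3 (Eli): manager_id=2 -> Bob
  - employee 4 (Rosa): manager_id=NULL -> NULL
  - employee 5 (Iris): manager_id=1 -> Zoe
  - employee 6 (Nate): manager_id=4 -> Rosa
  - employee 7 (Hank): manager_id=NULL -> NULL
  - employee 8 (Julia): manager_id=5 -> Iris

SQL:
SELECT a.name, b.name AS department, c.name AS manager
FROM employees a
LEFT JOIN departments b ON a.dept_id = b.id
LEFT JOIN employees c ON a.manager_id = c.id

Result:
name  | department | manager
------+------------+--------
Zoe   | Sales      | NULL   
Bob   | Finance    | Zoe    
Eli   | Finance    | Bob    
Rosa  | HR         | NULL   
Iris  | NULL       | Zoe    
Nate  | NULL       | Rosa   
Hank  | HR         | NULL   
Julia | Marketing  | Iris   


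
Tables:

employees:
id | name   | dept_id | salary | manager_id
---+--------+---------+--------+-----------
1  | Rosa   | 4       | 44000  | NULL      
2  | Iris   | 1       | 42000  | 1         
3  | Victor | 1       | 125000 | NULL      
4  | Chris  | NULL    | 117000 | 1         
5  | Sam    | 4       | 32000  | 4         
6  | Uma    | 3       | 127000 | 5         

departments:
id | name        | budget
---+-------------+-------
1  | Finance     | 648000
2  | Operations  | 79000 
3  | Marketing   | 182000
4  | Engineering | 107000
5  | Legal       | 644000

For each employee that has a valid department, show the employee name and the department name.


INNER JOIN keeps only employees rows whose dept_id matches an id in departments. Walk through each employee:
  - employee 1 (Rosa): dept_id=4 -> matches Engineering
  - employee 2 (Iris): dept_id=1 -> matches Finance
  - employee 3 (Victor): dept_id=1 -> matches Finance
  - employee 4 (Chris): dept_id=NULL, no match -> dropped
  - employee 5 (Sam): dept_id=4 -> matches Engineering
  - employee 6 (Uma): dept_id=3 -> matches Marketing
So 1 of 6 rows is dropped.

SQL:
SELECT a.name, b.name AS department
FROM employees a
INNER JOIN departments b ON a.dept_id = b.id

Result:
name   | department 
-------+------------
Rosa   | Engineering
Iris   | Finance    
Victor | Finance    
Sam    | Engineering
Uma    | Marketing  


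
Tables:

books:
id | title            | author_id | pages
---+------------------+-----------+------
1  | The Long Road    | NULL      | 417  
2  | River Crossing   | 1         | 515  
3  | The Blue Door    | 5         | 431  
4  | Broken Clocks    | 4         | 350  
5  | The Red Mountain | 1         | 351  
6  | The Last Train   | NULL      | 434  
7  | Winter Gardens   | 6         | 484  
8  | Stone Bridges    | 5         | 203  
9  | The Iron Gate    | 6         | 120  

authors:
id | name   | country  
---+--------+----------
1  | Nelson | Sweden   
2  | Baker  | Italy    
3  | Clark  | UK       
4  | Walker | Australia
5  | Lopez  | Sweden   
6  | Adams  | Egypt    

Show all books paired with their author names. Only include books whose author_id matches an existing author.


INNER JOIN keeps only books rows whose author_id matches an id in authors. Walk through each book:
  - book 1 (The Long Road): author_id=NULL, no match -> dropped
  - book 2 (River Crossing): author_id=1 -> matches Nelson
  - book 3 (The Blue Door): author_id=5 -> matches Lopez
  - book 4 (Broken Clocks): author_id=4 -> matches Walker
  - book 5 (The Red Mountain): author_id=1 -> matches Nelson
  - book 6 (The Last Train): author_id=NULL, no match -> dropped
  - book 7 (Winter Gardens): author_id=6 -> matches Adams
  - book 8 (Stone Bridges): author_id=5 -> matches Lopez
  - book 9 (The Iron Gate): author_id=6 -> matches Adams
So 2 of 9 rows are dropped.

SQL:
SELECT a.title, b.name AS author
FROM books a
INNER JOIN authors b ON a.author_id = b.id

Result:
title            | author
-----------------+-------
River Crossing   | Nelson
The Blue Door    | Lopez 
Broken Clocks    | Walker
The Red Mountain | Nelson
Winter Gardens   | Adams 
Stone Bridges    | Lopez 
The Iron Gate    | Adams 
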